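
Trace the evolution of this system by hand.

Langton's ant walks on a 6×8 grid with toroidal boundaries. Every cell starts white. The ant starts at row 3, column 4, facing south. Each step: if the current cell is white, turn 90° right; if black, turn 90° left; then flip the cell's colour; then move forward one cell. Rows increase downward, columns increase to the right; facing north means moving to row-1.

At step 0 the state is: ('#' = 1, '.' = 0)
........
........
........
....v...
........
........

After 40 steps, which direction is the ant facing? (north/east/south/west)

south

0) ........
........
........
....v...
........
........
1) ........
........
........
...<#...
........
........
2) ........
........
...^....
...##...
........
........
3) ........
........
...#>...
...##...
........
........
4) ........
........
...##...
...#v...
........
........
5) ........
........
...##...
...#.>..
........
........
6) ........
........
...##...
...#.#..
.....v..
........
7) ........
........
...##...
...#.#..
....<#..
........
8) ........
........
...##...
...#^#..
....##..
........
9) ........
........
...##...
...##>..
....##..
........
10) ........
........
...##^..
...##...
....##..
........
11) ........
........
...###>.
...##...
....##..
........
12) ........
........
...####.
...##.v.
....##..
........
13) ........
........
...####.
...##<#.
....##..
........
14) ........
........
...##^#.
...####.
....##..
........
15) ........
........
...#<.#.
...####.
....##..
........
16) ........
........
...#..#.
...#v##.
....##..
........
17) ........
........
...#..#.
...#.>#.
....##..
........
18) ........
........
...#.^#.
...#..#.
....##..
........
19) ........
........
...#.#>.
...#..#.
....##..
........
20) ........
......^.
...#.#..
...#..#.
....##..
........
21) ........
......#>
...#.#..
...#..#.
....##..
........
22) ........
......##
...#.#.v
...#..#.
....##..
........
23) ........
......##
...#.#<#
...#..#.
....##..
........
24) ........
......^#
...#.###
...#..#.
....##..
........
25) ........
.....<.#
...#.###
...#..#.
....##..
........
26) .....^..
.....#.#
...#.###
...#..#.
....##..
........
27) .....#>.
.....#.#
...#.###
...#..#.
....##..
........
28) .....##.
.....#v#
...#.###
...#..#.
....##..
........
29) .....##.
.....<##
...#.###
...#..#.
....##..
........
30) .....##.
......##
...#.v##
...#..#.
....##..
........
31) .....##.
......##
...#..>#
...#..#.
....##..
........
32) .....##.
......^#
...#...#
...#..#.
....##..
........
33) .....##.
.....<.#
...#...#
...#..#.
....##..
........
34) .....^#.
.....#.#
...#...#
...#..#.
....##..
........
35) ....<.#.
.....#.#
...#...#
...#..#.
....##..
........
36) ....#.#.
.....#.#
...#...#
...#..#.
....##..
....^...
37) ....#.#.
.....#.#
...#...#
...#..#.
....##..
....#>..
38) ....#v#.
.....#.#
...#...#
...#..#.
....##..
....##..
39) ....<##.
.....#.#
...#...#
...#..#.
....##..
....##..
40) .....##.
....v#.#
...#...#
...#..#.
....##..
....##..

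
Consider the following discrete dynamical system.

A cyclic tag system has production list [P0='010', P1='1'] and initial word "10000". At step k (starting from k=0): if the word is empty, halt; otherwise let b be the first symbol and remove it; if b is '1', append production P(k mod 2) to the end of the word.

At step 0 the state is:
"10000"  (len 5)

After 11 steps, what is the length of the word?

gen 0: "10000"  (len 5)
gen 1: "0000010"  (len 7)
gen 2: "000010"  (len 6)
gen 3: "00010"  (len 5)
gen 4: "0010"  (len 4)
gen 5: "010"  (len 3)
gen 6: "10"  (len 2)
gen 7: "0010"  (len 4)
gen 8: "010"  (len 3)
gen 9: "10"  (len 2)
gen 10: "01"  (len 2)
gen 11: "1"  (len 1)

1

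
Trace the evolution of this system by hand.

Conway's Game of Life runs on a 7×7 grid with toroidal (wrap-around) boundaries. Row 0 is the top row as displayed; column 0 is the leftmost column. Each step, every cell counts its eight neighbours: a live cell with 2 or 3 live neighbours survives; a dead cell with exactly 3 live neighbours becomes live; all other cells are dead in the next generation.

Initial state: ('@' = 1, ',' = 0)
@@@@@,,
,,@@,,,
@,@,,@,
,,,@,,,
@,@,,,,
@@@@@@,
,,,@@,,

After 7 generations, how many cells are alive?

[0] @@@@@,,
,,@@,,,
@,@,,@,
,,,@,,,
@,@,,,,
@@@@@@,
,,,@@,,
[1] ,@,,,,,
@,,,,,@
,@@,@,,
,,@@,,@
@,,,,,@
@,,,,@@
,,,,,,@
[2] ,,,,,,@
@,@,,,,
,@@,,@@
,,@@,@@
,@,,,,,
,,,,,@,
,,,,,@@
[3] @,,,,@@
@,@,,@,
,,,,@@,
,,,@@@@
,,@,@@@
,,,,,@@
,,,,,@@
[4] @@,,@,,
@@,,,,,
,,,,,,,
,,,,,,,
@,,,,,,
@,,,,,,
,,,,@,,
[5] @@,,,,,
@@,,,,,
,,,,,,,
,,,,,,,
,,,,,,,
,,,,,,,
@@,,,,,
[6] ,,@,,,@
@@,,,,,
,,,,,,,
,,,,,,,
,,,,,,,
,,,,,,,
@@,,,,,
[7] ,,@,,,@
@@,,,,,
,,,,,,,
,,,,,,,
,,,,,,,
,,,,,,,
@@,,,,,

6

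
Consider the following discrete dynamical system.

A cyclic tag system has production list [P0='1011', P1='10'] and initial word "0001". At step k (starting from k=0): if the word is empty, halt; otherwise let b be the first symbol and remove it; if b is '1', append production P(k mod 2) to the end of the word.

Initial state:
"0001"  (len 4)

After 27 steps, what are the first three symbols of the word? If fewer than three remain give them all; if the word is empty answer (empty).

t=0: "0001"  (len 4)
t=1: "001"  (len 3)
t=2: "01"  (len 2)
t=3: "1"  (len 1)
t=4: "10"  (len 2)
t=5: "01011"  (len 5)
t=6: "1011"  (len 4)
t=7: "0111011"  (len 7)
t=8: "111011"  (len 6)
t=9: "110111011"  (len 9)
t=10: "1011101110"  (len 10)
t=11: "0111011101011"  (len 13)
t=12: "111011101011"  (len 12)
t=13: "110111010111011"  (len 15)
t=14: "1011101011101110"  (len 16)
t=15: "0111010111011101011"  (len 19)
t=16: "111010111011101011"  (len 18)
t=17: "110101110111010111011"  (len 21)
t=18: "1010111011101011101110"  (len 22)
t=19: "0101110111010111011101011"  (len 25)
t=20: "101110111010111011101011"  (len 24)
t=21: "011101110101110111010111011"  (len 27)
t=22: "11101110101110111010111011"  (len 26)
t=23: "11011101011101110101110111011"  (len 29)
t=24: "101110101110111010111011101110"  (len 30)
t=25: "011101011101110101110111011101011"  (len 33)
t=26: "11101011101110101110111011101011"  (len 32)
t=27: "11010111011101011101110111010111011"  (len 35)

110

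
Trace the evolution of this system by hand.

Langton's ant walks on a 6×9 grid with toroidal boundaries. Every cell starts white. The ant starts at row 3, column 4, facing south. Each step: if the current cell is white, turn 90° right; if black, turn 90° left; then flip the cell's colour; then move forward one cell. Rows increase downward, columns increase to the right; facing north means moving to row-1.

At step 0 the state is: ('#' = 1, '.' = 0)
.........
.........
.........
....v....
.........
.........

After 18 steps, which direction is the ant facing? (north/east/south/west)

north

step 0: .........
.........
.........
....v....
.........
.........
step 1: .........
.........
.........
...<#....
.........
.........
step 2: .........
.........
...^.....
...##....
.........
.........
step 3: .........
.........
...#>....
...##....
.........
.........
step 4: .........
.........
...##....
...#v....
.........
.........
step 5: .........
.........
...##....
...#.>...
.........
.........
step 6: .........
.........
...##....
...#.#...
.....v...
.........
step 7: .........
.........
...##....
...#.#...
....<#...
.........
step 8: .........
.........
...##....
...#^#...
....##...
.........
step 9: .........
.........
...##....
...##>...
....##...
.........
step 10: .........
.........
...##^...
...##....
....##...
.........
step 11: .........
.........
...###>..
...##....
....##...
.........
step 12: .........
.........
...####..
...##.v..
....##...
.........
step 13: .........
.........
...####..
...##<#..
....##...
.........
step 14: .........
.........
...##^#..
...####..
....##...
.........
step 15: .........
.........
...#<.#..
...####..
....##...
.........
step 16: .........
.........
...#..#..
...#v##..
....##...
.........
step 17: .........
.........
...#..#..
...#.>#..
....##...
.........
step 18: .........
.........
...#.^#..
...#..#..
....##...
.........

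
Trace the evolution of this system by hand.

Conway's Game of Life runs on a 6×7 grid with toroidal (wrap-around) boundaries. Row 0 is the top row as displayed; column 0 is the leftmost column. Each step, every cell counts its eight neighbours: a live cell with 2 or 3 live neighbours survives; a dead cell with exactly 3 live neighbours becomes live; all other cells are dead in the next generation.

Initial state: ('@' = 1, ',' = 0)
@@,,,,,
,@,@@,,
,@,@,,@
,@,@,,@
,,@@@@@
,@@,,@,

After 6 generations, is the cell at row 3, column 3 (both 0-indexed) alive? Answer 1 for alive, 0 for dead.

0

[0] @@,,,,,
,@,@@,,
,@,@,,@
,@,@,,@
,,@@@@@
,@@,,@,
[1] @,,@@,,
,@,@@,,
,@,@,@,
,@,,,,@
,,,,,,@
,,,,,@,
[2] ,,@@,@,
@@,,,@,
,@,@,@,
,,@,,@@
@,,,,@@
,,,,@@@
[3] @@@@,,,
@@,@,@,
,@,,,@,
,@@,,,,
@,,,,,,
@,,@,,,
[4] ,,,@,,,
,,,@,,,
,,,,@,@
@@@,,,,
@,@,,,,
@,,@,,@
[5] ,,@@@,,
,,,@@,,
@@@@,,,
@,@@,,@
,,@@,,,
@@@@,,@
[6] @,,,,@,
,,,,,,,
@,,,,,@
@,,,@,@
,,,,@,,
@,,,,,,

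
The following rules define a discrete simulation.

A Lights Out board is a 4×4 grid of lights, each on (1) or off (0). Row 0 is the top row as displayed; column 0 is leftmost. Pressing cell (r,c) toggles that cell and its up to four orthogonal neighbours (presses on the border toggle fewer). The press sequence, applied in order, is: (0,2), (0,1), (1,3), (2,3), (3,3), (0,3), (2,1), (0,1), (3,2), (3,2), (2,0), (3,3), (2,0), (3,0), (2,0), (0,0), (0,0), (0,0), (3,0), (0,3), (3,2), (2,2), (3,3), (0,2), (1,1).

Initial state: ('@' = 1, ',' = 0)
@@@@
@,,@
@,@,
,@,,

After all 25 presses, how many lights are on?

[0] @@@@
@,,@
@,@,
,@,,
[1] @,,,
@,@@
@,@,
,@,,
[2] ,@@,
@@@@
@,@,
,@,,
[3] ,@@@
@@,,
@,@@
,@,,
[4] ,@@@
@@,@
@,,,
,@,@
[5] ,@@@
@@,@
@,,@
,@@,
[6] ,@,,
@@,,
@,,@
,@@,
[7] ,@,,
@,,,
,@@@
,,@,
[8] @,@,
@@,,
,@@@
,,@,
[9] @,@,
@@,,
,@,@
,@,@
[10] @,@,
@@,,
,@@@
,,@,
[11] @,@,
,@,,
@,@@
@,@,
[12] @,@,
,@,,
@,@,
@,,@
[13] @,@,
@@,,
,@@,
,,,@
[14] @,@,
@@,,
@@@,
@@,@
[15] @,@,
,@,,
,,@,
,@,@
[16] ,@@,
@@,,
,,@,
,@,@
[17] @,@,
,@,,
,,@,
,@,@
[18] ,@@,
@@,,
,,@,
,@,@
[19] ,@@,
@@,,
@,@,
@,,@
[20] ,@,@
@@,@
@,@,
@,,@
[21] ,@,@
@@,@
@,,,
@@@,
[22] ,@,@
@@@@
@@@@
@@,,
[23] ,@,@
@@@@
@@@,
@@@@
[24] ,,@,
@@,@
@@@,
@@@@
[25] ,@@,
,,@@
@,@,
@@@@

10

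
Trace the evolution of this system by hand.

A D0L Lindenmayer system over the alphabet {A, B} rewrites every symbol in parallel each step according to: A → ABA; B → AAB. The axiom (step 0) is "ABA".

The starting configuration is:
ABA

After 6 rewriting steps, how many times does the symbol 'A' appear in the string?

[0] ABA
[1] ABAAABABA
[2] ABAAABABAABAABAAABABAAABABA
[3] ABAAABABAABAABAAABABAAABABAABAAABABAABAAABABAABAABAAABABAAABABAABAABAAABABAAABABA
[4] ABAAABABAABAABAAABABAAABABAABAAABABAABAAABABAABAABAAABABAA…BABAABAAABABAABAAABABAABAABAAABABAAABABAABAABAAABABAAABABA  (len 243)
[5] ABAAABABAABAABAAABABAAABABAABAAABABAABAAABABAABAABAAABABAA…BABAABAAABABAABAAABABAABAABAAABABAAABABAABAABAAABABAAABABA  (len 729)
[6] ABAAABABAABAABAAABABAAABABAABAAABABAABAAABABAABAABAAABABAA…BABAABAAABABAABAAABABAABAABAAABABAAABABAABAABAAABABAAABABA  (len 2187)

1458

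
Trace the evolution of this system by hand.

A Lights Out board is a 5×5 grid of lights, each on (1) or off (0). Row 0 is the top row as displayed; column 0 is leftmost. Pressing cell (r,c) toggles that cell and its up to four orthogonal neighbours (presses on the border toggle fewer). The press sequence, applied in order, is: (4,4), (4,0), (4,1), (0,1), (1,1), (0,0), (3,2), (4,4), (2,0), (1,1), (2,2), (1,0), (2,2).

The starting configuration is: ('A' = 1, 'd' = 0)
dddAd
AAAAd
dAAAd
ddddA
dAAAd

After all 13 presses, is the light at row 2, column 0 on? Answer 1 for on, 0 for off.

0

gen 0: dddAd
AAAAd
dAAAd
ddddA
dAAAd
gen 1: dddAd
AAAAd
dAAAd
ddddd
dAAdA
gen 2: dddAd
AAAAd
dAAAd
Adddd
AdAdA
gen 3: dddAd
AAAAd
dAAAd
AAddd
dAddA
gen 4: AAAAd
AdAAd
dAAAd
AAddd
dAddA
gen 5: AdAAd
dAdAd
ddAAd
AAddd
dAddA
gen 6: dAAAd
AAdAd
ddAAd
AAddd
dAddA
gen 7: dAAAd
AAdAd
dddAd
AdAAd
dAAdA
gen 8: dAAAd
AAdAd
dddAd
AdAAA
dAAAd
gen 9: dAAAd
dAdAd
AAdAd
ddAAA
dAAAd
gen 10: ddAAd
AdAAd
AddAd
ddAAA
dAAAd
gen 11: ddAAd
AddAd
AAAdd
dddAA
dAAAd
gen 12: AdAAd
dAdAd
dAAdd
dddAA
dAAAd
gen 13: AdAAd
dAAAd
dddAd
ddAAA
dAAAd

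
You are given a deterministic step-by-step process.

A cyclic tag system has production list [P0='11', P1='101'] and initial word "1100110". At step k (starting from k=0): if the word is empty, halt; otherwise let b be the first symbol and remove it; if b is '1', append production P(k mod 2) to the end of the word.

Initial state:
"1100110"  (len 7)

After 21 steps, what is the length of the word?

24

t=0: "1100110"  (len 7)
t=1: "10011011"  (len 8)
t=2: "0011011101"  (len 10)
t=3: "011011101"  (len 9)
t=4: "11011101"  (len 8)
t=5: "101110111"  (len 9)
t=6: "01110111101"  (len 11)
t=7: "1110111101"  (len 10)
t=8: "110111101101"  (len 12)
t=9: "1011110110111"  (len 13)
t=10: "011110110111101"  (len 15)
t=11: "11110110111101"  (len 14)
t=12: "1110110111101101"  (len 16)
t=13: "11011011110110111"  (len 17)
t=14: "1011011110110111101"  (len 19)
t=15: "01101111011011110111"  (len 20)
t=16: "1101111011011110111"  (len 19)
t=17: "10111101101111011111"  (len 20)
t=18: "0111101101111011111101"  (len 22)
t=19: "111101101111011111101"  (len 21)
t=20: "11101101111011111101101"  (len 23)
t=21: "110110111101111110110111"  (len 24)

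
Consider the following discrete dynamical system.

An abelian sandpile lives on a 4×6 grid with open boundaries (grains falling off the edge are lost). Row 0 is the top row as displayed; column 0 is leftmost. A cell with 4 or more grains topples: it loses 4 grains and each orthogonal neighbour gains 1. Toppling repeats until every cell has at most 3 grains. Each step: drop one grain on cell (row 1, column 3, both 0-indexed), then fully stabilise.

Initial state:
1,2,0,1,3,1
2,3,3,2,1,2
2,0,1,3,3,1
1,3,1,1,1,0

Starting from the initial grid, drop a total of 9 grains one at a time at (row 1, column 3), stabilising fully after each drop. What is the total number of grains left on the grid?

45

0) 1,2,0,1,3,1
2,3,3,2,1,2
2,0,1,3,3,1
1,3,1,1,1,0
1) 1,2,0,1,3,1
2,3,3,3,1,2
2,0,1,3,3,1
1,3,1,1,1,0
2) 1,3,1,2,3,1
3,0,1,2,3,2
2,1,3,1,0,2
1,3,1,2,2,0
3) 1,3,1,2,3,1
3,0,1,3,3,2
2,1,3,1,0,2
1,3,1,2,2,0
4) 1,3,2,0,1,2
3,0,2,2,1,3
2,1,3,2,1,2
1,3,1,2,2,0
5) 1,3,2,0,1,2
3,0,2,3,1,3
2,1,3,2,1,2
1,3,1,2,2,0
6) 1,3,2,1,1,2
3,0,3,0,2,3
2,1,3,3,1,2
1,3,1,2,2,0
7) 1,3,2,1,1,2
3,0,3,1,2,3
2,1,3,3,1,2
1,3,1,2,2,0
8) 1,3,2,1,1,2
3,0,3,2,2,3
2,1,3,3,1,2
1,3,1,2,2,0
9) 1,3,2,1,1,2
3,0,3,3,2,3
2,1,3,3,1,2
1,3,1,2,2,0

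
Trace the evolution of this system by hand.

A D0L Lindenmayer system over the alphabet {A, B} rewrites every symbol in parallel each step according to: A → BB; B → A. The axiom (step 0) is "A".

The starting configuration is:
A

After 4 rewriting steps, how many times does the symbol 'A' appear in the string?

step 0: A
step 1: BB
step 2: AA
step 3: BBBB
step 4: AAAA

4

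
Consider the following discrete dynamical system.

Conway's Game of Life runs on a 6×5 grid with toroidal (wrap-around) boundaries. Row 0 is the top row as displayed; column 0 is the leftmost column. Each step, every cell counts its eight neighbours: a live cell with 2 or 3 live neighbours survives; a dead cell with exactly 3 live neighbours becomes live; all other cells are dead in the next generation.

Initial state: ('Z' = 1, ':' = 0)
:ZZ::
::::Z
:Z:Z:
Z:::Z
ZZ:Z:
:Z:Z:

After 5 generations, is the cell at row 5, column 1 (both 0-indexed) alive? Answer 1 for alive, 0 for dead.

0

0) :ZZ::
::::Z
:Z:Z:
Z:::Z
ZZ:Z:
:Z:Z:
1) ZZZZ:
ZZ:Z:
:::Z:
:::Z:
:Z:Z:
:::ZZ
2) :::::
Z::Z:
:::Z:
:::ZZ
:::Z:
:::::
3) :::::
::::Z
::ZZ:
::ZZZ
:::ZZ
:::::
4) :::::
:::Z:
::Z::
:::::
::Z:Z
:::::
5) :::::
:::::
:::::
:::Z:
:::::
:::::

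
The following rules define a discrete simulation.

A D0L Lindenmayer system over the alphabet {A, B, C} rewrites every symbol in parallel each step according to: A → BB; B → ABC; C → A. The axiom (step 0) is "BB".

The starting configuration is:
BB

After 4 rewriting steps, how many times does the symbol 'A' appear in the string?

k=0  BB
k=1  ABCABC
k=2  BBABCABBABCA
k=3  ABCABCBBABCABBABCABCBBABCABB
k=4  BBABCABBABCAABCABCBBABCABBABCABCBBABCABBABCAABCABCBBABCABBABCABC

20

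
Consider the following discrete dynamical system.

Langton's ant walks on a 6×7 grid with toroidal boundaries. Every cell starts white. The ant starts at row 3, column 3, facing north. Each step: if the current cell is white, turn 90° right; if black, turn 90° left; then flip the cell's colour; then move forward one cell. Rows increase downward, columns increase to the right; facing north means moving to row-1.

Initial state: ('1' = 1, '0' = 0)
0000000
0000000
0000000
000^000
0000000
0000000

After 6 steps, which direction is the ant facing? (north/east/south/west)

[0] 0000000
0000000
0000000
000^000
0000000
0000000
[1] 0000000
0000000
0000000
0001>00
0000000
0000000
[2] 0000000
0000000
0000000
0001100
0000v00
0000000
[3] 0000000
0000000
0000000
0001100
000<100
0000000
[4] 0000000
0000000
0000000
000^100
0001100
0000000
[5] 0000000
0000000
0000000
00<0100
0001100
0000000
[6] 0000000
0000000
00^0000
0010100
0001100
0000000

north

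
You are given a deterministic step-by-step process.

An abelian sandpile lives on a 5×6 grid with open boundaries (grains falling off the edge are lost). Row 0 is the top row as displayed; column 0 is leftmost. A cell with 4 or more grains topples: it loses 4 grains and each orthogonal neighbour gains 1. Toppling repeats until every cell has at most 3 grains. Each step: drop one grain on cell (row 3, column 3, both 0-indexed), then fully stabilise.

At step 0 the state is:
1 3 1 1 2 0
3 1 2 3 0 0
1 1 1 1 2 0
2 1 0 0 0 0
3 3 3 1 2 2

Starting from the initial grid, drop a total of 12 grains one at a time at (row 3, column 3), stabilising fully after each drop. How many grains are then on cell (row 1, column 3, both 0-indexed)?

0

k=0  1 3 1 1 2 0
3 1 2 3 0 0
1 1 1 1 2 0
2 1 0 0 0 0
3 3 3 1 2 2
k=1  1 3 1 1 2 0
3 1 2 3 0 0
1 1 1 1 2 0
2 1 0 1 0 0
3 3 3 1 2 2
k=2  1 3 1 1 2 0
3 1 2 3 0 0
1 1 1 1 2 0
2 1 0 2 0 0
3 3 3 1 2 2
k=3  1 3 1 1 2 0
3 1 2 3 0 0
1 1 1 1 2 0
2 1 0 3 0 0
3 3 3 1 2 2
k=4  1 3 1 1 2 0
3 1 2 3 0 0
1 1 1 2 2 0
2 1 1 0 1 0
3 3 3 2 2 2
k=5  1 3 1 1 2 0
3 1 2 3 0 0
1 1 1 2 2 0
2 1 1 1 1 0
3 3 3 2 2 2
k=6  1 3 1 1 2 0
3 1 2 3 0 0
1 1 1 2 2 0
2 1 1 2 1 0
3 3 3 2 2 2
k=7  1 3 1 1 2 0
3 1 2 3 0 0
1 1 1 2 2 0
2 1 1 3 1 0
3 3 3 2 2 2
k=8  1 3 1 1 2 0
3 1 2 3 0 0
1 1 1 3 2 0
2 1 2 0 2 0
3 3 3 3 2 2
k=9  1 3 1 1 2 0
3 1 2 3 0 0
1 1 1 3 2 0
2 1 2 1 2 0
3 3 3 3 2 2
k=10  1 3 1 1 2 0
3 1 2 3 0 0
1 1 1 3 2 0
2 1 2 2 2 0
3 3 3 3 2 2
k=11  1 3 1 1 2 0
3 1 2 3 0 0
1 1 1 3 2 0
2 1 2 3 2 0
3 3 3 3 2 2
k=12  1 3 1 2 2 0
3 1 3 0 1 0
1 1 3 1 3 0
3 3 0 3 3 0
0 1 2 1 3 2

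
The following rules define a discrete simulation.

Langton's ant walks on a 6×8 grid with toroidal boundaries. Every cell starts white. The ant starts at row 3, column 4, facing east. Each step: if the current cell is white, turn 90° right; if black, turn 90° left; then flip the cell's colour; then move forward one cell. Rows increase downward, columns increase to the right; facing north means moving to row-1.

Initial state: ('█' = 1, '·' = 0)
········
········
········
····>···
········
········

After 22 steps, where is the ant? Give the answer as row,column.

0,3

t=0: ········
········
········
····>···
········
········
t=1: ········
········
········
····█···
····v···
········
t=2: ········
········
········
····█···
···<█···
········
t=3: ········
········
········
···^█···
···██···
········
t=4: ········
········
········
···█>···
···██···
········
t=5: ········
········
····^···
···█····
···██···
········
t=6: ········
········
····█>··
···█····
···██···
········
t=7: ········
········
····██··
···█·v··
···██···
········
t=8: ········
········
····██··
···█<█··
···██···
········
t=9: ········
········
····^█··
···███··
···██···
········
t=10: ········
········
···<·█··
···███··
···██···
········
t=11: ········
···^····
···█·█··
···███··
···██···
········
t=12: ········
···█>···
···█·█··
···███··
···██···
········
t=13: ········
···██···
···█v█··
···███··
···██···
········
t=14: ········
···██···
···<██··
···███··
···██···
········
t=15: ········
···██···
····██··
···v██··
···██···
········
t=16: ········
···██···
····██··
····>█··
···██···
········
t=17: ········
···██···
····^█··
·····█··
···██···
········
t=18: ········
···██···
···<·█··
·····█··
···██···
········
t=19: ········
···^█···
···█·█··
·····█··
···██···
········
t=20: ········
··<·█···
···█·█··
·····█··
···██···
········
t=21: ··^·····
··█·█···
···█·█··
·····█··
···██···
········
t=22: ··█>····
··█·█···
···█·█··
·····█··
···██···
········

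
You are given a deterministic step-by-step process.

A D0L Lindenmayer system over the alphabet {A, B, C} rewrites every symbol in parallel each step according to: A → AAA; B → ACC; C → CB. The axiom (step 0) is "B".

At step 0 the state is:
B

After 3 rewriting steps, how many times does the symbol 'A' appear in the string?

k=0  B
k=1  ACC
k=2  AAACBCB
k=3  AAAAAAAAACBACCCBACC

11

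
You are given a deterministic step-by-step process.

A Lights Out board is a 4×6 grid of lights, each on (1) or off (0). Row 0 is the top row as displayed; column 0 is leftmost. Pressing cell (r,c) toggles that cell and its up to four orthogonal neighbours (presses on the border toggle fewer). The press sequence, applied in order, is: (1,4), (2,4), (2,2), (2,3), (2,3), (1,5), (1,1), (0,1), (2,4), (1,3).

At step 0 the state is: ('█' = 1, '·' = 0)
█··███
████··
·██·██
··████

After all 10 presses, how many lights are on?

k=0  █··███
████··
·██·██
··████
k=1  █··█·█
███·██
·██··█
··████
k=2  █··█·█
███··█
·████·
··██·█
k=3  █··█·█
██···█
····█·
···█·█
k=4  █··█·█
██·█·█
··██··
·····█
k=5  █··█·█
██···█
····█·
···█·█
k=6  █··█··
██··█·
····██
···█·█
k=7  ██·█··
··█·█·
·█··██
···█·█
k=8  ··██··
·██·█·
·█··██
···█·█
k=9  ··██··
·██···
·█·█··
···███
k=10  ··█···
·█·██·
·█····
···███

8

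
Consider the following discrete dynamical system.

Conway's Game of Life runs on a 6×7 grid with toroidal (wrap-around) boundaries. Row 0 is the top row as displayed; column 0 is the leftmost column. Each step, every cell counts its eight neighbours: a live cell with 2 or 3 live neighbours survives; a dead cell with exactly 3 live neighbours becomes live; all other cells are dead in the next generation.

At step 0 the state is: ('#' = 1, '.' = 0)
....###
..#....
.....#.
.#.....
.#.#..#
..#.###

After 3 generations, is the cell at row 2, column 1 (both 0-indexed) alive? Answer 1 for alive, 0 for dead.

1

k=0  ....###
..#....
.....#.
.#.....
.#.#..#
..#.###
k=1  ....#.#
....#.#
.......
#.#....
.#.##.#
..#....
k=2  ...#...
.......
.......
####...
##.#...
#.#.#..
k=3  ...#...
.......
.##....
#..#...
....#.#
#.#.#..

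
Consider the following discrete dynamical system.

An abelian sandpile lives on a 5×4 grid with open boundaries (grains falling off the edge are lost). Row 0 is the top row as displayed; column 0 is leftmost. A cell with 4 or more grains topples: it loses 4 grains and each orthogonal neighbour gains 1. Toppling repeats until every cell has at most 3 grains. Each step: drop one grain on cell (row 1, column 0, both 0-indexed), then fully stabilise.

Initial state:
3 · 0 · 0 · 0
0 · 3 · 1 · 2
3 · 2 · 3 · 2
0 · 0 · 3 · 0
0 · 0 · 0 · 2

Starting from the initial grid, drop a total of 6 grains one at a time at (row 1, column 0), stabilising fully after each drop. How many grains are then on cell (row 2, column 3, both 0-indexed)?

step 0: 3 · 0 · 0 · 0
0 · 3 · 1 · 2
3 · 2 · 3 · 2
0 · 0 · 3 · 0
0 · 0 · 0 · 2
step 1: 3 · 0 · 0 · 0
1 · 3 · 1 · 2
3 · 2 · 3 · 2
0 · 0 · 3 · 0
0 · 0 · 0 · 2
step 2: 3 · 0 · 0 · 0
2 · 3 · 1 · 2
3 · 2 · 3 · 2
0 · 0 · 3 · 0
0 · 0 · 0 · 2
step 3: 3 · 0 · 0 · 0
3 · 3 · 1 · 2
3 · 2 · 3 · 2
0 · 0 · 3 · 0
0 · 0 · 0 · 2
step 4: 0 · 2 · 0 · 0
3 · 1 · 3 · 2
1 · 1 · 1 · 3
1 · 2 · 0 · 1
0 · 0 · 1 · 2
step 5: 1 · 2 · 0 · 0
0 · 2 · 3 · 2
2 · 1 · 1 · 3
1 · 2 · 0 · 1
0 · 0 · 1 · 2
step 6: 1 · 2 · 0 · 0
1 · 2 · 3 · 2
2 · 1 · 1 · 3
1 · 2 · 0 · 1
0 · 0 · 1 · 2

3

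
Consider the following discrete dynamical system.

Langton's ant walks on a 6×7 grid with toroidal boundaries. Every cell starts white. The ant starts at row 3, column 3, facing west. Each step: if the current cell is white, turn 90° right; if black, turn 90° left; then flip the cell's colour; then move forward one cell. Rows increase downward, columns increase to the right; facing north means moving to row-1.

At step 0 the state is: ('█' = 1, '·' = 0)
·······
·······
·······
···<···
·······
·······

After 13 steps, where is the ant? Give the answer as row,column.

0) ·······
·······
·······
···<···
·······
·······
1) ·······
·······
···^···
···█···
·······
·······
2) ·······
·······
···█>··
···█···
·······
·······
3) ·······
·······
···██··
···█v··
·······
·······
4) ·······
·······
···██··
···<█··
·······
·······
5) ·······
·······
···██··
····█··
···v···
·······
6) ·······
·······
···██··
····█··
··<█···
·······
7) ·······
·······
···██··
··^·█··
··██···
·······
8) ·······
·······
···██··
··█>█··
··██···
·······
9) ·······
·······
···██··
··███··
··█v···
·······
10) ·······
·······
···██··
··███··
··█·>··
·······
11) ·······
·······
···██··
··███··
··█·█··
····v··
12) ·······
·······
···██··
··███··
··█·█··
···<█··
13) ·······
·······
···██··
··███··
··█^█··
···██··

4,3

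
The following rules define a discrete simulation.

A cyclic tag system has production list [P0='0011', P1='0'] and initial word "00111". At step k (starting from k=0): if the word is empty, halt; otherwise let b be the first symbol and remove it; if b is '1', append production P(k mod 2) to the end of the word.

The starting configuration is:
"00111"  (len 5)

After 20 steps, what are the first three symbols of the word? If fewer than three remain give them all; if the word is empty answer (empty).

0) "00111"  (len 5)
1) "0111"  (len 4)
2) "111"  (len 3)
3) "110011"  (len 6)
4) "100110"  (len 6)
5) "001100011"  (len 9)
6) "01100011"  (len 8)
7) "1100011"  (len 7)
8) "1000110"  (len 7)
9) "0001100011"  (len 10)
10) "001100011"  (len 9)
11) "01100011"  (len 8)
12) "1100011"  (len 7)
13) "1000110011"  (len 10)
14) "0001100110"  (len 10)
15) "001100110"  (len 9)
16) "01100110"  (len 8)
17) "1100110"  (len 7)
18) "1001100"  (len 7)
19) "0011000011"  (len 10)
20) "011000011"  (len 9)

011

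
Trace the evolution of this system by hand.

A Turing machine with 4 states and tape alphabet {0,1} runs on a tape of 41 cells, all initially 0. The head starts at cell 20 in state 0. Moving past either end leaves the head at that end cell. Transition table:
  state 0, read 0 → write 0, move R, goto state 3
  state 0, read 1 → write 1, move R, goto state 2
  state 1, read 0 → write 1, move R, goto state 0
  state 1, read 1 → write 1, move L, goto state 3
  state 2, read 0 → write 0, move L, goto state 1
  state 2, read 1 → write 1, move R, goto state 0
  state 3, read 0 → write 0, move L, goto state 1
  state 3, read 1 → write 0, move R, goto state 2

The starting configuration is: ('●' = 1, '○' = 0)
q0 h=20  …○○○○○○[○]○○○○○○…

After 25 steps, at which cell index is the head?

29

k=0  q0 h=20  …○○○○○○[○]○○○○○○…
k=1  q3 h=21  …○○○○○○[○]○○○○○○…
k=2  q1 h=20  …○○○○○○[○]○○○○○○…
k=3  q0 h=21  …○○○○○●[○]○○○○○○…
k=4  q3 h=22  …○○○○●○[○]○○○○○○…
k=5  q1 h=21  …○○○○○●[○]○○○○○○…
k=6  q0 h=22  …○○○○●●[○]○○○○○○…
k=7  q3 h=23  …○○○●●○[○]○○○○○○…
k=8  q1 h=22  …○○○○●●[○]○○○○○○…
k=9  q0 h=23  …○○○●●●[○]○○○○○○…
k=10  q3 h=24  …○○●●●○[○]○○○○○○…
k=11  q1 h=23  …○○○●●●[○]○○○○○○…
k=12  q0 h=24  …○○●●●●[○]○○○○○○…
k=13  q3 h=25  …○●●●●○[○]○○○○○○…
k=14  q1 h=24  …○○●●●●[○]○○○○○○…
k=15  q0 h=25  …○●●●●●[○]○○○○○○…
k=16  q3 h=26  …●●●●●○[○]○○○○○○…
k=17  q1 h=25  …○●●●●●[○]○○○○○○…
k=18  q0 h=26  …●●●●●●[○]○○○○○○…
k=19  q3 h=27  …●●●●●○[○]○○○○○○…
k=20  q1 h=26  …●●●●●●[○]○○○○○○…
k=21  q0 h=27  …●●●●●●[○]○○○○○○…
k=22  q3 h=28  …●●●●●○[○]○○○○○○…
k=23  q1 h=27  …●●●●●●[○]○○○○○○…
k=24  q0 h=28  …●●●●●●[○]○○○○○○…
k=25  q3 h=29  …●●●●●○[○]○○○○○○…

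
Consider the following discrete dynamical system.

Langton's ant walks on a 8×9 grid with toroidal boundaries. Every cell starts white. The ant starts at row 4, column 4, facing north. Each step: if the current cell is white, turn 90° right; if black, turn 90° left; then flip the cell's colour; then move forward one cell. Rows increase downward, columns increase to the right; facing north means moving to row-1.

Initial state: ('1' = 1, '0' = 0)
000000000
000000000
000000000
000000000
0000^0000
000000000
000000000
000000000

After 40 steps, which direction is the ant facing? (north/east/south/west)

t=0: 000000000
000000000
000000000
000000000
0000^0000
000000000
000000000
000000000
t=1: 000000000
000000000
000000000
000000000
00001>000
000000000
000000000
000000000
t=2: 000000000
000000000
000000000
000000000
000011000
00000v000
000000000
000000000
t=3: 000000000
000000000
000000000
000000000
000011000
0000<1000
000000000
000000000
t=4: 000000000
000000000
000000000
000000000
0000^1000
000011000
000000000
000000000
t=5: 000000000
000000000
000000000
000000000
000<01000
000011000
000000000
000000000
t=6: 000000000
000000000
000000000
000^00000
000101000
000011000
000000000
000000000
t=7: 000000000
000000000
000000000
0001>0000
000101000
000011000
000000000
000000000
t=8: 000000000
000000000
000000000
000110000
0001v1000
000011000
000000000
000000000
t=9: 000000000
000000000
000000000
000110000
000<11000
000011000
000000000
000000000
t=10: 000000000
000000000
000000000
000110000
000011000
000v11000
000000000
000000000
t=11: 000000000
000000000
000000000
000110000
000011000
00<111000
000000000
000000000
t=12: 000000000
000000000
000000000
000110000
00^011000
001111000
000000000
000000000
t=13: 000000000
000000000
000000000
000110000
001>11000
001111000
000000000
000000000
t=14: 000000000
000000000
000000000
000110000
001111000
001v11000
000000000
000000000
t=15: 000000000
000000000
000000000
000110000
001111000
0010>1000
000000000
000000000
t=16: 000000000
000000000
000000000
000110000
0011^1000
001001000
000000000
000000000
t=17: 000000000
000000000
000000000
000110000
001<01000
001001000
000000000
000000000
t=18: 000000000
000000000
000000000
000110000
001001000
001v01000
000000000
000000000
t=19: 000000000
000000000
000000000
000110000
001001000
00<101000
000000000
000000000
t=20: 000000000
000000000
000000000
000110000
001001000
000101000
00v000000
000000000
t=21: 000000000
000000000
000000000
000110000
001001000
000101000
0<1000000
000000000
t=22: 000000000
000000000
000000000
000110000
001001000
0^0101000
011000000
000000000
t=23: 000000000
000000000
000000000
000110000
001001000
01>101000
011000000
000000000
t=24: 000000000
000000000
000000000
000110000
001001000
011101000
01v000000
000000000
t=25: 000000000
000000000
000000000
000110000
001001000
011101000
010>00000
000000000
t=26: 000000000
000000000
000000000
000110000
001001000
011101000
010100000
000v00000
t=27: 000000000
000000000
000000000
000110000
001001000
011101000
010100000
00<100000
t=28: 000000000
000000000
000000000
000110000
001001000
011101000
01^100000
001100000
t=29: 000000000
000000000
000000000
000110000
001001000
011101000
011>00000
001100000
t=30: 000000000
000000000
000000000
000110000
001001000
011^01000
011000000
001100000
t=31: 000000000
000000000
000000000
000110000
001001000
01<001000
011000000
001100000
t=32: 000000000
000000000
000000000
000110000
001001000
010001000
01v000000
001100000
t=33: 000000000
000000000
000000000
000110000
001001000
010001000
010>00000
001100000
t=34: 000000000
000000000
000000000
000110000
001001000
010001000
010100000
001v00000
t=35: 000000000
000000000
000000000
000110000
001001000
010001000
010100000
0010>0000
t=36: 0000v0000
000000000
000000000
000110000
001001000
010001000
010100000
001010000
t=37: 000<10000
000000000
000000000
000110000
001001000
010001000
010100000
001010000
t=38: 000110000
000000000
000000000
000110000
001001000
010001000
010100000
001^10000
t=39: 000110000
000000000
000000000
000110000
001001000
010001000
010100000
0011>0000
t=40: 000110000
000000000
000000000
000110000
001001000
010001000
0101^0000
001100000

north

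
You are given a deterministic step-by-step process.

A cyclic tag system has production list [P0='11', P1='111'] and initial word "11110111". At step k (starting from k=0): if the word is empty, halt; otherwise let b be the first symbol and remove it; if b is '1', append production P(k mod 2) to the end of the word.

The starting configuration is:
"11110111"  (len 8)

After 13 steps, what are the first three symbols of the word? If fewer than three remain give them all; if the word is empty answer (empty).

111

[0] "11110111"  (len 8)
[1] "111011111"  (len 9)
[2] "11011111111"  (len 11)
[3] "101111111111"  (len 12)
[4] "01111111111111"  (len 14)
[5] "1111111111111"  (len 13)
[6] "111111111111111"  (len 15)
[7] "1111111111111111"  (len 16)
[8] "111111111111111111"  (len 18)
[9] "1111111111111111111"  (len 19)
[10] "111111111111111111111"  (len 21)
[11] "1111111111111111111111"  (len 22)
[12] "111111111111111111111111"  (len 24)
[13] "1111111111111111111111111"  (len 25)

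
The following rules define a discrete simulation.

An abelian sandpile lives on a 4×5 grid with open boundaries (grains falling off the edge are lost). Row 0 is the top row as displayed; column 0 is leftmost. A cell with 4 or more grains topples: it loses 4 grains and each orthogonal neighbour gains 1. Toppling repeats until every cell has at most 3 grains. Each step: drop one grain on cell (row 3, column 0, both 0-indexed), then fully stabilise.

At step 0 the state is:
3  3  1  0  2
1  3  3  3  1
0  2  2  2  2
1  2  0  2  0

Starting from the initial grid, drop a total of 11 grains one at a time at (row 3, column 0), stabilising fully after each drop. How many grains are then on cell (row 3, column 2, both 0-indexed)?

step 0: 3  3  1  0  2
1  3  3  3  1
0  2  2  2  2
1  2  0  2  0
step 1: 3  3  1  0  2
1  3  3  3  1
0  2  2  2  2
2  2  0  2  0
step 2: 3  3  1  0  2
1  3  3  3  1
0  2  2  2  2
3  2  0  2  0
step 3: 3  3  1  0  2
1  3  3  3  1
1  2  2  2  2
0  3  0  2  0
step 4: 3  3  1  0  2
1  3  3  3  1
1  2  2  2  2
1  3  0  2  0
step 5: 3  3  1  0  2
1  3  3  3  1
1  2  2  2  2
2  3  0  2  0
step 6: 3  3  1  0  2
1  3  3  3  1
1  2  2  2  2
3  3  0  2  0
step 7: 3  3  1  0  2
1  3  3  3  1
2  3  2  2  2
1  0  1  2  0
step 8: 3  3  1  0  2
1  3  3  3  1
2  3  2  2  2
2  0  1  2  0
step 9: 3  3  1  0  2
1  3  3  3  1
2  3  2  2  2
3  0  1  2  0
step 10: 3  3  1  0  2
1  3  3  3  1
3  3  2  2  2
0  1  1  2  0
step 11: 3  3  1  0  2
1  3  3  3  1
3  3  2  2  2
1  1  1  2  0

1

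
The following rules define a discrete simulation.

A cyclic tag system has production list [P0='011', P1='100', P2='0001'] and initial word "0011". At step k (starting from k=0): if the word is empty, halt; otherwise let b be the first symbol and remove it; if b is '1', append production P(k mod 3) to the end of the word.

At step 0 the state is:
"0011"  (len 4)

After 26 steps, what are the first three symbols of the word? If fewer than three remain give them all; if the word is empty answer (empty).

gen 0: "0011"  (len 4)
gen 1: "011"  (len 3)
gen 2: "11"  (len 2)
gen 3: "10001"  (len 5)
gen 4: "0001011"  (len 7)
gen 5: "001011"  (len 6)
gen 6: "01011"  (len 5)
gen 7: "1011"  (len 4)
gen 8: "011100"  (len 6)
gen 9: "11100"  (len 5)
gen 10: "1100011"  (len 7)
gen 11: "100011100"  (len 9)
gen 12: "000111000001"  (len 12)
gen 13: "00111000001"  (len 11)
gen 14: "0111000001"  (len 10)
gen 15: "111000001"  (len 9)
gen 16: "11000001011"  (len 11)
gen 17: "1000001011100"  (len 13)
gen 18: "0000010111000001"  (len 16)
gen 19: "000010111000001"  (len 15)
gen 20: "00010111000001"  (len 14)
gen 21: "0010111000001"  (len 13)
gen 22: "010111000001"  (len 12)
gen 23: "10111000001"  (len 11)
gen 24: "01110000010001"  (len 14)
gen 25: "1110000010001"  (len 13)
gen 26: "110000010001100"  (len 15)

110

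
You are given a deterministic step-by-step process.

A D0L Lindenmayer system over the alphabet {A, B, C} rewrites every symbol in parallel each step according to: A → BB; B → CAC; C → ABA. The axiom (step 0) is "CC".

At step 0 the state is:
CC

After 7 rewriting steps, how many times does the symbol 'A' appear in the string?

640

[0] CC
[1] ABAABA
[2] BBCACBBBBCACBB
[3] CACCACABABBABACACCACCACCACABABBABACACCAC
[4] ABABBABAABABBABABBCACBBCACCACBBCACBBABABBABAABABBABAABABBABAABABBABABBCACBBCACCACBBCACBBABABBABAABABBABA
[5] BBCACBBCACCACBBCACBBBBCACBBCACCACBBCACBBCACCACABABBABACACC…CCACABABBABACACCACBBCACBBCACCACBBCACBBBBCACBBCACCACBBCACBB  (len 272)
[6] CACCACABABBABACACCACABABBABAABABBABACACCACABABBABACACCACCA…ACCACCACABABBABACACCACABABBABAABABBABACACCACABABBABACACCAC  (len 736)
[7] ABABBABAABABBABABBCACBBCACCACBBCACBBABABBABAABABBABABBCACB…BCACBBABABBABAABABBABABBCACBBCACCACBBCACBBABABBABAABABBABA  (len 1920)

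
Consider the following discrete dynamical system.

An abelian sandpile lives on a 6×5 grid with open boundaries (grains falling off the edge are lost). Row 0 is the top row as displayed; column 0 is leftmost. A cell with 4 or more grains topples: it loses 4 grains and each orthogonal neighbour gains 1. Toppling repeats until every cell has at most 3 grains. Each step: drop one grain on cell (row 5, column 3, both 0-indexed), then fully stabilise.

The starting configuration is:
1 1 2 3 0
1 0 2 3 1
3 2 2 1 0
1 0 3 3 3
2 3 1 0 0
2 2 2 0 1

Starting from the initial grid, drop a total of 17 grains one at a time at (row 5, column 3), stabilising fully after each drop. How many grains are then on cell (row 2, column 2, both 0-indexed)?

3

0) 1 1 2 3 0
1 0 2 3 1
3 2 2 1 0
1 0 3 3 3
2 3 1 0 0
2 2 2 0 1
1) 1 1 2 3 0
1 0 2 3 1
3 2 2 1 0
1 0 3 3 3
2 3 1 0 0
2 2 2 1 1
2) 1 1 2 3 0
1 0 2 3 1
3 2 2 1 0
1 0 3 3 3
2 3 1 0 0
2 2 2 2 1
3) 1 1 2 3 0
1 0 2 3 1
3 2 2 1 0
1 0 3 3 3
2 3 1 0 0
2 2 2 3 1
4) 1 1 2 3 0
1 0 2 3 1
3 2 2 1 0
1 0 3 3 3
2 3 1 1 0
2 2 3 0 2
5) 1 1 2 3 0
1 0 2 3 1
3 2 2 1 0
1 0 3 3 3
2 3 1 1 0
2 2 3 1 2
6) 1 1 2 3 0
1 0 2 3 1
3 2 2 1 0
1 0 3 3 3
2 3 1 1 0
2 2 3 2 2
7) 1 1 2 3 0
1 0 2 3 1
3 2 2 1 0
1 0 3 3 3
2 3 1 1 0
2 2 3 3 2
8) 1 1 2 3 0
1 0 2 3 1
3 2 2 1 0
1 0 3 3 3
2 3 2 2 0
2 3 0 1 3
9) 1 1 2 3 0
1 0 2 3 1
3 2 2 1 0
1 0 3 3 3
2 3 2 2 0
2 3 0 2 3
10) 1 1 2 3 0
1 0 2 3 1
3 2 2 1 0
1 0 3 3 3
2 3 2 2 0
2 3 0 3 3
11) 1 1 2 3 0
1 0 2 3 1
3 2 2 1 0
1 0 3 3 3
2 3 2 3 1
2 3 1 1 0
12) 1 1 2 3 0
1 0 2 3 1
3 2 2 1 0
1 0 3 3 3
2 3 2 3 1
2 3 1 2 0
13) 1 1 2 3 0
1 0 2 3 1
3 2 2 1 0
1 0 3 3 3
2 3 2 3 1
2 3 1 3 0
14) 1 1 2 3 0
1 0 2 3 1
3 2 3 2 1
1 2 1 2 0
3 1 2 2 3
3 1 0 2 1
15) 1 1 2 3 0
1 0 2 3 1
3 2 3 2 1
1 2 1 2 0
3 1 2 2 3
3 1 0 3 1
16) 1 1 2 3 0
1 0 2 3 1
3 2 3 2 1
1 2 1 2 0
3 1 2 3 3
3 1 1 0 2
17) 1 1 2 3 0
1 0 2 3 1
3 2 3 2 1
1 2 1 2 0
3 1 2 3 3
3 1 1 1 2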